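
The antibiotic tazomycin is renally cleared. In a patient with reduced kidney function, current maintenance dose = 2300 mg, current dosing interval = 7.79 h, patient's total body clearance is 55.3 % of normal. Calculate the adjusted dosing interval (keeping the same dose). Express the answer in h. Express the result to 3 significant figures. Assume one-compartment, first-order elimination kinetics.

To keep the same average steady-state level, dosing rate must scale with clearance.
CL ratio = 55.3 / 100 = 0.5530
New interval (same dose) = 7.79 / 0.5530 = 14.09 h

14.1 h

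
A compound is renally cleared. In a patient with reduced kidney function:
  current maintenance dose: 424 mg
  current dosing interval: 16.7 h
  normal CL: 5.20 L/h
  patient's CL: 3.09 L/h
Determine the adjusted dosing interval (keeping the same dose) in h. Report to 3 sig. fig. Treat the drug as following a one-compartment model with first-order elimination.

To keep the same average steady-state level, dosing rate must scale with clearance.
CL ratio = 3.09 / 5.20 = 0.5942
New interval (same dose) = 16.7 / 0.5942 = 28.11 h

28.1 h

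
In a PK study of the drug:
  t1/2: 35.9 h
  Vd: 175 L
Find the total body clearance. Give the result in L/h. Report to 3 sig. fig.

k = ln2 / t½ = 0.693147 / 35.9 = 0.01931 h⁻¹
CL = k × Vd = 0.01931 × 175 = 3.379 L/h

3.38 L/h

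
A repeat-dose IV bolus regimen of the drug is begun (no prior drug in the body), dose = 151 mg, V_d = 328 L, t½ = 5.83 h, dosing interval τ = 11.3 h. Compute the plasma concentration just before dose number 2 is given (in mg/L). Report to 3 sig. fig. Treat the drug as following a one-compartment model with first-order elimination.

C₀ per dose = Dose / Vd = 151 / 328 = 0.4604 mg/L
k = ln2 / t½ = 0.693147 / 5.83 = 0.1189 h⁻¹
Fraction remaining after one interval: r = e^(−kτ) = e^(−0.1189 × 11.3) = 0.2609
Before dose 2, 1 dose has been given (aged 1τ).
C_trough = C₀ × r = 0.4604 × 0.2609 = 0.1201 mg/L

0.120 mg/L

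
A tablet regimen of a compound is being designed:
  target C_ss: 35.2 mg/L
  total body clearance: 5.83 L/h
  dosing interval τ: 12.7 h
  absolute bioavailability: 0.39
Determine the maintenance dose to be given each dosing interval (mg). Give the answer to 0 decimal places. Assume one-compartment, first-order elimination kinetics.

6683 mg

At steady state, F × (Dose/τ) = Css × CL.
Dose = Css × CL × τ / F = 35.2 × 5.830 × 12.7 / 0.39 = 6683 mg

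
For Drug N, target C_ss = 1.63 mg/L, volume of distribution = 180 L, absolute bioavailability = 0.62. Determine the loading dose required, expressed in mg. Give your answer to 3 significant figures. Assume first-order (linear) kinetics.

473 mg

LD = Css × Vd / F = 1.63 × 180 / 0.62 = 473.2 mg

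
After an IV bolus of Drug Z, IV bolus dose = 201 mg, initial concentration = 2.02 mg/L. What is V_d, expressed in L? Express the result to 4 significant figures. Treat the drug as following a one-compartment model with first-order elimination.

99.50 L

Vd = Dose / C₀ = 201.0 / 2.02 = 99.50 L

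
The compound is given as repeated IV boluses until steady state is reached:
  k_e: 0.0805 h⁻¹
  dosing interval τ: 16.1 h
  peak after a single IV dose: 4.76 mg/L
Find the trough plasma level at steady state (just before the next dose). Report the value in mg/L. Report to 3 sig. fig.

1.79 mg/L

e^(−kτ) = e^(−0.08050 × 16.1) = 0.2736
Accumulation ratio R = 1 / (1 − e^(−kτ)) = 1 / (1 − 0.2736) = 1.377
Steady-state trough = C₀ × R × e^(−kτ) = 4.76 × 1.377 × 0.2736 = 1.793 mg/L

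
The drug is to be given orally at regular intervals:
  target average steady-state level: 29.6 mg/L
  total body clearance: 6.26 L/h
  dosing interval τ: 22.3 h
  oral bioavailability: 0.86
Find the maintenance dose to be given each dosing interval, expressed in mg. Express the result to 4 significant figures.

4805 mg

At steady state, F × (Dose/τ) = Css × CL.
Dose = Css × CL × τ / F = 29.6 × 6.260 × 22.3 / 0.86 = 4805 mg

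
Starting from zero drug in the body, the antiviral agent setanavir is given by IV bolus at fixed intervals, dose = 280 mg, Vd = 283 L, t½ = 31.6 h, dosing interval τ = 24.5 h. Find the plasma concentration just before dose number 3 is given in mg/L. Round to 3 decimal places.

C₀ per dose = Dose / Vd = 280 / 283 = 0.9894 mg/L
k = ln2 / t½ = 0.693147 / 31.6 = 0.02194 h⁻¹
Fraction remaining after one interval: r = e^(−kτ) = e^(−0.02194 × 24.5) = 0.5842
Before dose 3, 2 doses have been given (aged 1τ, 2τ).
C_trough = C₀ × (r + r²) = 0.9894 × (0.5842 + 0.3413) = 0.9157 mg/L

0.916 mg/L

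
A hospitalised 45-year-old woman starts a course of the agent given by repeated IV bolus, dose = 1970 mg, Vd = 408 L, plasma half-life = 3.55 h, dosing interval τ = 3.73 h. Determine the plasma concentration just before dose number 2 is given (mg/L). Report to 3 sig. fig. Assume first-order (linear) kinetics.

C₀ per dose = Dose / Vd = 1970 / 408 = 4.828 mg/L
k = ln2 / t½ = 0.693147 / 3.55 = 0.1953 h⁻¹
Fraction remaining after one interval: r = e^(−kτ) = e^(−0.1953 × 3.73) = 0.4826
Before dose 2, 1 dose has been given (aged 1τ).
C_trough = C₀ × r = 4.828 × 0.4826 = 2.330 mg/L

2.33 mg/L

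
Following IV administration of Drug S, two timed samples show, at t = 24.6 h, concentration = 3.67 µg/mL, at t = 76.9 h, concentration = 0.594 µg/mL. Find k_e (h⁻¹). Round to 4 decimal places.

0.0348 h⁻¹

k = ln(C₁/C₂) / (t₂ − t₁) = ln(3.67/0.594) / (76.9 − 24.6)
  = 1.821 / 52.30 = 0.03482 h⁻¹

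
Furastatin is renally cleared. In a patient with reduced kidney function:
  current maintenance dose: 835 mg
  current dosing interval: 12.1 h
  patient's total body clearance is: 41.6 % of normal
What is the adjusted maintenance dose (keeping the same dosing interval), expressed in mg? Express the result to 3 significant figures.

To keep the same average steady-state level, dosing rate must scale with clearance.
CL ratio = 41.6 / 100 = 0.4160
New dose (same interval) = 835 × 0.4160 = 347.4 mg

347 mg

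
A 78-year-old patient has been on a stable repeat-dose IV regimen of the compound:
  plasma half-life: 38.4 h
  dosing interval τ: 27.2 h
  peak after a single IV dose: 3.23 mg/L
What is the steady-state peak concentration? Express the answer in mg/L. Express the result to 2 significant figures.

8.3 mg/L

k = ln2 / t½ = 0.693147 / 38.4 = 0.01805 h⁻¹
e^(−kτ) = e^(−0.01805 × 27.2) = 0.6120
Accumulation ratio R = 1 / (1 − e^(−kτ)) = 1 / (1 − 0.6120) = 2.577
Steady-state peak = C₀ × R = 3.23 × 2.577 = 8.324 mg/L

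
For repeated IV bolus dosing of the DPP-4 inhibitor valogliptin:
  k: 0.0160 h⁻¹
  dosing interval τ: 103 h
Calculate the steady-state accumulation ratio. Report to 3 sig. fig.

1.24

e^(−kτ) = e^(−0.01600 × 103) = 0.1924
Accumulation ratio R = 1 / (1 − e^(−kτ)) = 1 / (1 − 0.1924) = 1.238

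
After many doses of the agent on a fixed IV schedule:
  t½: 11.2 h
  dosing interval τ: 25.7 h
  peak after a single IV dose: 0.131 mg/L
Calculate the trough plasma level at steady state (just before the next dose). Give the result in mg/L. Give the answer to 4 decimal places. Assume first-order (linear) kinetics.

0.0335 mg/L

k = ln2 / t½ = 0.693147 / 11.2 = 0.06189 h⁻¹
e^(−kτ) = e^(−0.06189 × 25.7) = 0.2038
Accumulation ratio R = 1 / (1 − e^(−kτ)) = 1 / (1 − 0.2038) = 1.256
Steady-state trough = C₀ × R × e^(−kτ) = 0.131 × 1.256 × 0.2038 = 0.03353 mg/L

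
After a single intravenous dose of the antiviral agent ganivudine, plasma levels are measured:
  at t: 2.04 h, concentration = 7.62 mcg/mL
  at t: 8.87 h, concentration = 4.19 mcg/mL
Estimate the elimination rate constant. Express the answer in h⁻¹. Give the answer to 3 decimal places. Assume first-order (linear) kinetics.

k = ln(C₁/C₂) / (t₂ − t₁) = ln(7.62/4.19) / (8.87 − 2.04)
  = 0.5981 / 6.830 = 0.08757 h⁻¹

0.088 h⁻¹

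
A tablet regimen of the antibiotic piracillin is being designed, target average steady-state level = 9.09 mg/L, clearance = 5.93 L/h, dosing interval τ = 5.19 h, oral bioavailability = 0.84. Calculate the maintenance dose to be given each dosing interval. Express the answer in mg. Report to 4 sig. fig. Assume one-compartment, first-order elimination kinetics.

At steady state, F × (Dose/τ) = Css × CL.
Dose = Css × CL × τ / F = 9.09 × 5.930 × 5.19 / 0.84 = 333.0 mg

333.0 mg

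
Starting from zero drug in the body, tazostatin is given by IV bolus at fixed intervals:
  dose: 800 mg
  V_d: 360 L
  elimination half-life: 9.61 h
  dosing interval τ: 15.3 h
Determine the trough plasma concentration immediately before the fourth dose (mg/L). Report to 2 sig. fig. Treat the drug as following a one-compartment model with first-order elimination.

1.1 mg/L

C₀ per dose = Dose / Vd = 800 / 360 = 2.222 mg/L
k = ln2 / t½ = 0.693147 / 9.61 = 0.07213 h⁻¹
Fraction remaining after one interval: r = e^(−kτ) = e^(−0.07213 × 15.3) = 0.3317
Before dose 4, 3 doses have been given (aged 1τ, 2τ, 3τ).
C_trough = C₀ × (r + r² + … + r^3) = C₀ × r(1−r^3)/(1−r)
        = 2.222 × 0.3317 × (1 − 0.03650) / (1 − 0.3317) = 1.063 mg/L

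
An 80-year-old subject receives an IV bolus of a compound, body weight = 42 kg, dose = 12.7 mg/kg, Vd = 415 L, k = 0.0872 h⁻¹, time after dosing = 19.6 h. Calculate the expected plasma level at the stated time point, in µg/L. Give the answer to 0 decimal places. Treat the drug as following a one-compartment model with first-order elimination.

Total dose = 12.7 × 42 = 533.4 mg
C₀ = Dose / Vd = 533.4 / 415 = 1.285 mg/L
C = C₀ · e^(−k·t) = 1.285 × e^(−0.08720 × 19.6)
  = 1.285 × 0.1810 = 0.2326 mg/L
Convert: 0.2326 mg/L × 1000 = 232.6 µg/L

233 µg/L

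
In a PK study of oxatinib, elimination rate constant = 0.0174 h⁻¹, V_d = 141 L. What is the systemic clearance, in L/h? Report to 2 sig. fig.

CL = k × Vd = 0.0174 × 141 = 2.453 L/h

2.5 L/h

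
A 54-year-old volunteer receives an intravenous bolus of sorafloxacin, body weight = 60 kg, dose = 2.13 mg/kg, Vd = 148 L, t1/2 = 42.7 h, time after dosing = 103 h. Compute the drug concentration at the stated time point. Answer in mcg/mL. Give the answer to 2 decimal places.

Total dose = 2.13 × 60 = 127.8 mg
C₀ = Dose / Vd = 127.8 / 148 = 0.8635 mg/L
k = ln2 / t½ = 0.693147 / 42.7 = 0.01623 h⁻¹
C = C₀ · e^(−k·t) = 0.8635 × e^(−0.01623 × 103)
  = 0.8635 × 0.1879 = 0.1623 mg/L
(0.1623 mg/L = 0.1623 mcg/mL)

0.16 mcg/mL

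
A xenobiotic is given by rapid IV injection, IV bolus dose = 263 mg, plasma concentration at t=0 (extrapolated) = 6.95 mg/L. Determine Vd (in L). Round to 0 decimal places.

Vd = Dose / C₀ = 263.0 / 6.95 = 37.84 L

38 L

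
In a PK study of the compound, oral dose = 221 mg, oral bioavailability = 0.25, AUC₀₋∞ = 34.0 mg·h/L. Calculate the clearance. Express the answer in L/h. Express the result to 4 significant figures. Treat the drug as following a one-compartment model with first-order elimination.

CL = F·Dose / AUC = 0.25 × 221 / 34.0 = 1.625 L/h

1.625 L/h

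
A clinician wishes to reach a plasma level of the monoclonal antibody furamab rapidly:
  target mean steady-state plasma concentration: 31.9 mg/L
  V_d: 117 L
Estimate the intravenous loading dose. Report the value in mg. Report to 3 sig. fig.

3730 mg

LD = Css × Vd = 31.9 × 117 = 3732 mg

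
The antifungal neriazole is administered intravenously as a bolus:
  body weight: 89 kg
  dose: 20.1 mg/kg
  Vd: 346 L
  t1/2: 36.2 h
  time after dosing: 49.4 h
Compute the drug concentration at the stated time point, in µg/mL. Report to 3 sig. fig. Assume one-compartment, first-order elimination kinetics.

Total dose = 20.1 × 89 = 1789 mg
C₀ = Dose / Vd = 1789 / 346 = 5.171 mg/L
k = ln2 / t½ = 0.693147 / 36.2 = 0.01915 h⁻¹
C = C₀ · e^(−k·t) = 5.171 × e^(−0.01915 × 49.4)
  = 5.171 × 0.3883 = 2.008 mg/L
(2.008 mg/L = 2.008 µg/mL)

2.01 µg/mL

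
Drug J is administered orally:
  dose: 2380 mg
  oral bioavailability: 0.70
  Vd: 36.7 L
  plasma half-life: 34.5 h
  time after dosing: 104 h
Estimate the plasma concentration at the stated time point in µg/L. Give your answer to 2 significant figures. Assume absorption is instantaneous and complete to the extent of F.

Amount reaching circulation = F × Dose = 0.70 × 2380 = 1666 mg
C₀ = F·Dose / Vd = 1666 / 36.7 = 45.40 mg/L
k = ln2 / t½ = 0.693147 / 34.5 = 0.02009 h⁻¹
C = C₀ · e^(−k·t) = 45.40 × e^(−0.02009 × 104)
  = 45.40 × 0.1238 = 5.621 mg/L
Convert: 5.621 mg/L × 1000 = 5621 µg/L

5600 µg/L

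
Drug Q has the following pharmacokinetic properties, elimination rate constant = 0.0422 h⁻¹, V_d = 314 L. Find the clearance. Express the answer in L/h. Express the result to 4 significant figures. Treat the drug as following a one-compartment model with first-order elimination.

CL = k × Vd = 0.0422 × 314 = 13.25 L/h

13.25 L/h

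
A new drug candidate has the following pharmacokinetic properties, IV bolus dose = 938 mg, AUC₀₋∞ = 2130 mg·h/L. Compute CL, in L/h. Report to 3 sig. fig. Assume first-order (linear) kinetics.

CL = Dose / AUC = 938 / 2130 = 0.4404 L/h

0.440 L/h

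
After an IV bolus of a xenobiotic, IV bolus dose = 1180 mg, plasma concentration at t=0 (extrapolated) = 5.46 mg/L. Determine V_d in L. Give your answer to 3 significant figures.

216 L

Vd = Dose / C₀ = 1180 / 5.46 = 216.1 L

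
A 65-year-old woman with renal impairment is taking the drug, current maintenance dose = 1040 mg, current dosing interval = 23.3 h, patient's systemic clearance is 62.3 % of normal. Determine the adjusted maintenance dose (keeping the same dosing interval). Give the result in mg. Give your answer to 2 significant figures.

650 mg

To keep the same average steady-state level, dosing rate must scale with clearance.
CL ratio = 62.3 / 100 = 0.6230
New dose (same interval) = 1040 × 0.6230 = 647.9 mg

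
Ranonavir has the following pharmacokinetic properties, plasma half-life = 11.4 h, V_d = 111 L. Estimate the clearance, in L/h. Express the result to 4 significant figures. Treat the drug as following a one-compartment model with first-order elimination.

6.749 L/h

k = ln2 / t½ = 0.693147 / 11.4 = 0.06080 h⁻¹
CL = k × Vd = 0.06080 × 111 = 6.749 L/h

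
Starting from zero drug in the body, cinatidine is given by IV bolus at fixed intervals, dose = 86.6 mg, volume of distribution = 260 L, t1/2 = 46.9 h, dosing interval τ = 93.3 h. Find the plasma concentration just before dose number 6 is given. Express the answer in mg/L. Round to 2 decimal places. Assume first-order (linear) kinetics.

C₀ per dose = Dose / Vd = 86.6 / 260 = 0.3331 mg/L
k = ln2 / t½ = 0.693147 / 46.9 = 0.01478 h⁻¹
Fraction remaining after one interval: r = e^(−kτ) = e^(−0.01478 × 93.3) = 0.2518
Before dose 6, 5 doses have been given (aged 1τ, 2τ, 3τ, 4τ, 5τ).
C_trough = C₀ × (r + r² + … + r^5) = C₀ × r(1−r^5)/(1−r)
        = 0.3331 × 0.2518 × (1 − 0.001012) / (1 − 0.2518) = 0.1120 mg/L

0.11 mg/L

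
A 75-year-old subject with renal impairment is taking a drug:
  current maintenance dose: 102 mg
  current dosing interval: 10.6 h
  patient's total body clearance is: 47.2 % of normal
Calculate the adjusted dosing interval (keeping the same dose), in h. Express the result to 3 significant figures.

To keep the same average steady-state level, dosing rate must scale with clearance.
CL ratio = 47.2 / 100 = 0.4720
New interval (same dose) = 10.6 / 0.4720 = 22.46 h

22.5 h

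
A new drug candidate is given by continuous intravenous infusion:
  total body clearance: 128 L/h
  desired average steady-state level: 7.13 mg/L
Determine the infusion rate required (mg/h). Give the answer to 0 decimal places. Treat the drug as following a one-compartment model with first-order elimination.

At steady state, infusion rate R₀ = Css × CL = 7.13 × 128.0 = 912.6 mg/h

913 mg/h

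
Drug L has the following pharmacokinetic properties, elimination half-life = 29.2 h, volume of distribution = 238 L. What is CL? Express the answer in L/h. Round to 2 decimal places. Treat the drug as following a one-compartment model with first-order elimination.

5.65 L/h

k = ln2 / t½ = 0.693147 / 29.2 = 0.02374 h⁻¹
CL = k × Vd = 0.02374 × 238 = 5.650 L/h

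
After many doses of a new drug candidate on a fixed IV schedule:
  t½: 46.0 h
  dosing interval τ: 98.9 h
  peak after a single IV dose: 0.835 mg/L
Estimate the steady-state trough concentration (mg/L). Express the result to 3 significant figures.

0.243 mg/L

k = ln2 / t½ = 0.693147 / 46.0 = 0.01507 h⁻¹
e^(−kτ) = e^(−0.01507 × 98.9) = 0.2253
Accumulation ratio R = 1 / (1 − e^(−kτ)) = 1 / (1 − 0.2253) = 1.291
Steady-state trough = C₀ × R × e^(−kτ) = 0.835 × 1.291 × 0.2253 = 0.2429 mg/L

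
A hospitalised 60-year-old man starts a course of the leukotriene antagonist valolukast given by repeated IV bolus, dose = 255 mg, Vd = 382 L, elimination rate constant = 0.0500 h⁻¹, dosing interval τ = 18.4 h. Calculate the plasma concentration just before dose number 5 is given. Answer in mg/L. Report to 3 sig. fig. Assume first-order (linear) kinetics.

C₀ per dose = Dose / Vd = 255 / 382 = 0.6675 mg/L
Fraction remaining after one interval: r = e^(−kτ) = e^(−0.05000 × 18.4) = 0.3985
Before dose 5, 4 doses have been given (aged 1τ, 2τ, 3τ, 4τ).
C_trough = C₀ × (r + r² + … + r^4) = C₀ × r(1−r^4)/(1−r)
        = 0.6675 × 0.3985 × (1 − 0.02522) / (1 − 0.3985) = 0.4311 mg/L

0.431 mg/L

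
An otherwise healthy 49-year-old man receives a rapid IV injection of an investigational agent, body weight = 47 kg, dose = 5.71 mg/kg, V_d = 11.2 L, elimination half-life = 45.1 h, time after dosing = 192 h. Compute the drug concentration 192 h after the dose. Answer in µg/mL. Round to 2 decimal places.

1.25 µg/mL

Total dose = 5.71 × 47 = 268.4 mg
C₀ = Dose / Vd = 268.4 / 11.2 = 23.96 mg/L
k = ln2 / t½ = 0.693147 / 45.1 = 0.01537 h⁻¹
C = C₀ · e^(−k·t) = 23.96 × e^(−0.01537 × 192)
  = 23.96 × 0.05229 = 1.253 mg/L
(1.253 mg/L = 1.253 µg/mL)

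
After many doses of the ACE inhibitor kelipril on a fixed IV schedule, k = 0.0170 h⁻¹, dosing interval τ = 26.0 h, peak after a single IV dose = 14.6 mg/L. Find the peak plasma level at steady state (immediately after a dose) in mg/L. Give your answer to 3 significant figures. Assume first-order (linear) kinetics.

40.9 mg/L

e^(−kτ) = e^(−0.01700 × 26.0) = 0.6427
Accumulation ratio R = 1 / (1 − e^(−kτ)) = 1 / (1 − 0.6427) = 2.799
Steady-state peak = C₀ × R = 14.6 × 2.799 = 40.87 mg/L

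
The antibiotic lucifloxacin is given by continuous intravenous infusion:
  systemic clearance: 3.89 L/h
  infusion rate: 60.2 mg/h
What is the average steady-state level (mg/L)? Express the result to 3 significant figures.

At steady state Css = R₀ / CL = 60.2 / 3.890 = 15.48 mg/L

15.5 mg/L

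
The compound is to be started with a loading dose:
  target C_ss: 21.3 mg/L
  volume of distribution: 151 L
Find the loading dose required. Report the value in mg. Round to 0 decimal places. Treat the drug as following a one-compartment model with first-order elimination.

3216 mg

LD = Css × Vd = 21.3 × 151 = 3216 mg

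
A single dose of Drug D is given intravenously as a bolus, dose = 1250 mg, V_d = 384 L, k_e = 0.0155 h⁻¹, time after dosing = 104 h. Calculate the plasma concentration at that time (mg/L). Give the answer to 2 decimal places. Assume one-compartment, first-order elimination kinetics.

0.65 mg/L

C₀ = Dose / Vd = 1250 / 384 = 3.255 mg/L
C = C₀ · e^(−k·t) = 3.255 × e^(−0.01550 × 104)
  = 3.255 × 0.1995 = 0.6494 mg/L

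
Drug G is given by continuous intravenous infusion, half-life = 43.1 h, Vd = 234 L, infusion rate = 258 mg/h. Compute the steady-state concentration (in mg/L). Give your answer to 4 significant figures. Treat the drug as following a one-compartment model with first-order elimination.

k = ln2 / t½ = 0.693147 / 43.1 = 0.01608 h⁻¹
CL = k × Vd = 0.01608 × 234 = 3.763 L/h
At steady state Css = R₀ / CL = 258 / 3.763 = 68.56 mg/L

68.56 mg/L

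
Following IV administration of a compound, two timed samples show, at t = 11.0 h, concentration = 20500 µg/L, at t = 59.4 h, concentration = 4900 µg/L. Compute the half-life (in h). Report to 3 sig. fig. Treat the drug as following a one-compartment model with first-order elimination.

23.4 h

k = ln(C₁/C₂) / (t₂ − t₁) = ln(20500/4900) / (59.4 − 11.0)
  = 1.431 / 48.40 = 0.02957 h⁻¹
t½ = ln2 / k = 0.693147 / 0.02957 = 23.44 h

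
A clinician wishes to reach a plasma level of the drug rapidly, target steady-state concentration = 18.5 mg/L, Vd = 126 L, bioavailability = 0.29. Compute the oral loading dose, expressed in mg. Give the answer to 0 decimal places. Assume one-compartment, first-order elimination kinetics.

8038 mg

LD = Css × Vd / F = 18.5 × 126 / 0.29 = 8038 mg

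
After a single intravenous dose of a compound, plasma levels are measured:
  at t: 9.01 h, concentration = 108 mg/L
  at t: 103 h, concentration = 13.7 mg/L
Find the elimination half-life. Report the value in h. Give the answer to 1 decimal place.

31.6 h

k = ln(C₁/C₂) / (t₂ − t₁) = ln(108/13.7) / (103 − 9.01)
  = 2.065 / 93.99 = 0.02197 h⁻¹
t½ = ln2 / k = 0.693147 / 0.02197 = 31.55 h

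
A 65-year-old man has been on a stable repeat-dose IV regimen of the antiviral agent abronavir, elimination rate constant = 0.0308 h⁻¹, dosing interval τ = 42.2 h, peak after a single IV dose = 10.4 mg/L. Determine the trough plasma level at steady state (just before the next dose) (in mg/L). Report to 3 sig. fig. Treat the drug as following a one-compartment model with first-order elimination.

3.90 mg/L

e^(−kτ) = e^(−0.03080 × 42.2) = 0.2726
Accumulation ratio R = 1 / (1 − e^(−kτ)) = 1 / (1 − 0.2726) = 1.375
Steady-state trough = C₀ × R × e^(−kτ) = 10.4 × 1.375 × 0.2726 = 3.898 mg/L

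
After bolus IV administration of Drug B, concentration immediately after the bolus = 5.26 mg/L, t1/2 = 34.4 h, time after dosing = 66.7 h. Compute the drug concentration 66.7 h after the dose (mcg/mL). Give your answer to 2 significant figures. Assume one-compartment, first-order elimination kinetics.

1.4 mcg/mL

k = ln2 / t½ = 0.693147 / 34.4 = 0.02015 h⁻¹
C = C₀ · e^(−k·t) = 5.260 × e^(−0.02015 × 66.7)
  = 5.260 × 0.2608 = 1.372 mg/L
(1.372 mg/L = 1.372 mcg/mL)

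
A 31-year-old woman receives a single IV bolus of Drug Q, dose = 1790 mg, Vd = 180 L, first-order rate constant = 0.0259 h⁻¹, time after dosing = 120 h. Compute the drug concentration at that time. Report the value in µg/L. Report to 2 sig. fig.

C₀ = Dose / Vd = 1790 / 180 = 9.944 mg/L
C = C₀ · e^(−k·t) = 9.944 × e^(−0.02590 × 120)
  = 9.944 × 0.04469 = 0.4444 mg/L
Convert: 0.4444 mg/L × 1000 = 444.4 µg/L

440 µg/L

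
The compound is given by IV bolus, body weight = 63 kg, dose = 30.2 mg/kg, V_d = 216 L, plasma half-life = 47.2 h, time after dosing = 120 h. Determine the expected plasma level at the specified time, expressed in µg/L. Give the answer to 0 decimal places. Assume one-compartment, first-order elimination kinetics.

Total dose = 30.2 × 63 = 1903 mg
C₀ = Dose / Vd = 1903 / 216 = 8.810 mg/L
k = ln2 / t½ = 0.693147 / 47.2 = 0.01469 h⁻¹
C = C₀ · e^(−k·t) = 8.810 × e^(−0.01469 × 120)
  = 8.810 × 0.1716 = 1.512 mg/L
Convert: 1.512 mg/L × 1000 = 1512 µg/L

1512 µg/L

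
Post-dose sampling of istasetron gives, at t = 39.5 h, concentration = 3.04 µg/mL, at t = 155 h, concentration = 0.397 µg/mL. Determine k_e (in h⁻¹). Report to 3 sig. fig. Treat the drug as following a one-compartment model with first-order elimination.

0.0176 h⁻¹

k = ln(C₁/C₂) / (t₂ − t₁) = ln(3.04/0.397) / (155 − 39.5)
  = 2.036 / 115.5 = 0.01763 h⁻¹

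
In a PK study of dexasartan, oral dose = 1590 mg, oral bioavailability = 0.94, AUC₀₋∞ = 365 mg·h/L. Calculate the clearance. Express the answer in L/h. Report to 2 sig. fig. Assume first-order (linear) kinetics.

CL = F·Dose / AUC = 0.94 × 1590 / 365 = 4.095 L/h

4.1 L/h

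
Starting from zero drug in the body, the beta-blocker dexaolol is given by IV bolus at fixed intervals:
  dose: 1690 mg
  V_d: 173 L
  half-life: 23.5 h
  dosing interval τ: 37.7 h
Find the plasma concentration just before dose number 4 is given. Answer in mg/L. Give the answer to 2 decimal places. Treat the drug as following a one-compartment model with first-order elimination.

4.62 mg/L

C₀ per dose = Dose / Vd = 1690 / 173 = 9.769 mg/L
k = ln2 / t½ = 0.693147 / 23.5 = 0.02950 h⁻¹
Fraction remaining after one interval: r = e^(−kτ) = e^(−0.02950 × 37.7) = 0.3289
Before dose 4, 3 doses have been given (aged 1τ, 2τ, 3τ).
C_trough = C₀ × (r + r² + … + r^3) = C₀ × r(1−r^3)/(1−r)
        = 9.769 × 0.3289 × (1 − 0.03558) / (1 − 0.3289) = 4.617 mg/L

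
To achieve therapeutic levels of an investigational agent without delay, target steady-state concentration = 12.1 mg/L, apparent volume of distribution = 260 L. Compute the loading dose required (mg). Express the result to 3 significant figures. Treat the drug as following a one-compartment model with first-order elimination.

LD = Css × Vd = 12.1 × 260 = 3146 mg

3150 mg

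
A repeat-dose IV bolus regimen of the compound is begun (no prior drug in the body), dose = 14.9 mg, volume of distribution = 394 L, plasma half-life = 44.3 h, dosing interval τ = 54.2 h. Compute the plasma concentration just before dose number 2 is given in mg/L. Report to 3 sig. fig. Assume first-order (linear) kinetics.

0.0162 mg/L

C₀ per dose = Dose / Vd = 14.9 / 394 = 0.03782 mg/L
k = ln2 / t½ = 0.693147 / 44.3 = 0.01565 h⁻¹
Fraction remaining after one interval: r = e^(−kτ) = e^(−0.01565 × 54.2) = 0.4282
Before dose 2, 1 dose has been given (aged 1τ).
C_trough = C₀ × r = 0.03782 × 0.4282 = 0.01619 mg/L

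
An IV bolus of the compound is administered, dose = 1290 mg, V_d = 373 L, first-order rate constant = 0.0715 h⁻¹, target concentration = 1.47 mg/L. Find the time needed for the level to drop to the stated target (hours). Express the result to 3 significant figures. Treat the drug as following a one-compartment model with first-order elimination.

C₀ = Dose / Vd = 1290 / 373 = 3.458 mg/L
t = ln(C₀ / C) / k = ln(3.458 / 1.47) / 0.07150
  = ln(2.352) / 0.07150 = 0.8553 / 0.07150 = 11.96 h

12.0 h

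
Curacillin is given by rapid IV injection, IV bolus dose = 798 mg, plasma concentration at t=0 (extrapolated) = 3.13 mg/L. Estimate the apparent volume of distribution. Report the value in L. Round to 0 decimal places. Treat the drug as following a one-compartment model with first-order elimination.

Vd = Dose / C₀ = 798.0 / 3.13 = 255.0 L

255 L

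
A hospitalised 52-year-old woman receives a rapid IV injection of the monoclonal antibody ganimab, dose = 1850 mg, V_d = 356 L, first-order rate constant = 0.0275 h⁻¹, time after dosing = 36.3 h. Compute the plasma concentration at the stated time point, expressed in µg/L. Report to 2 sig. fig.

1900 µg/L

C₀ = Dose / Vd = 1850 / 356 = 5.197 mg/L
C = C₀ · e^(−k·t) = 5.197 × e^(−0.02750 × 36.3)
  = 5.197 × 0.3685 = 1.915 mg/L
Convert: 1.915 mg/L × 1000 = 1915 µg/L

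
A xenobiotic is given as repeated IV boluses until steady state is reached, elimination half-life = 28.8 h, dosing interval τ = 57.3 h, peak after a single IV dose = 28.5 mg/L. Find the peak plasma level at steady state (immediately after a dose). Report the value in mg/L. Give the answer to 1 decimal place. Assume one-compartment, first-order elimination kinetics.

k = ln2 / t½ = 0.693147 / 28.8 = 0.02407 h⁻¹
e^(−kτ) = e^(−0.02407 × 57.3) = 0.2518
Accumulation ratio R = 1 / (1 − e^(−kτ)) = 1 / (1 − 0.2518) = 1.337
Steady-state peak = C₀ × R = 28.5 × 1.337 = 38.10 mg/L

38.1 mg/L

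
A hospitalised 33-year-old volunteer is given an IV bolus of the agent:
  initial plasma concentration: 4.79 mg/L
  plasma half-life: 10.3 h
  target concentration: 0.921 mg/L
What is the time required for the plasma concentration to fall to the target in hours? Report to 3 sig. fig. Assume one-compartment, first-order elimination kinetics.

k = ln2 / t½ = 0.693147 / 10.3 = 0.06730 h⁻¹
t = ln(C₀ / C) / k = ln(4.790 / 0.921) / 0.06730
  = ln(5.201) / 0.06730 = 1.649 / 0.06730 = 24.50 h

24.5 h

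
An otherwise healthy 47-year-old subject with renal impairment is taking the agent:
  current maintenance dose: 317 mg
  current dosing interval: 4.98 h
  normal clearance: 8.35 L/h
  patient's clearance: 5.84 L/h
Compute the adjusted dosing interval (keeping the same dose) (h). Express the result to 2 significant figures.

7.1 h

To keep the same average steady-state level, dosing rate must scale with clearance.
CL ratio = 5.84 / 8.35 = 0.6994
New interval (same dose) = 4.98 / 0.6994 = 7.120 h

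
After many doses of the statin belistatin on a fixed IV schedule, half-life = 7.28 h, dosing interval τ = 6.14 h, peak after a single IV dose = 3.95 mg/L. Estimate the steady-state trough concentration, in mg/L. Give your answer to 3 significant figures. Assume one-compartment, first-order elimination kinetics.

k = ln2 / t½ = 0.693147 / 7.28 = 0.09521 h⁻¹
e^(−kτ) = e^(−0.09521 × 6.14) = 0.5573
Accumulation ratio R = 1 / (1 − e^(−kτ)) = 1 / (1 − 0.5573) = 2.259
Steady-state trough = C₀ × R × e^(−kτ) = 3.95 × 2.259 × 0.5573 = 4.973 mg/L

4.97 mg/L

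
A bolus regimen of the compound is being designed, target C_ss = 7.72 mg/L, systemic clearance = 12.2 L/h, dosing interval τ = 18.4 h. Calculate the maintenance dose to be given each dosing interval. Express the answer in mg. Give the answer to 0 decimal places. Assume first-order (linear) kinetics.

1733 mg

At steady state, Dose/τ = Css × CL.
Dose = Css × CL × τ = 7.72 × 12.20 × 18.4 = 1733 mg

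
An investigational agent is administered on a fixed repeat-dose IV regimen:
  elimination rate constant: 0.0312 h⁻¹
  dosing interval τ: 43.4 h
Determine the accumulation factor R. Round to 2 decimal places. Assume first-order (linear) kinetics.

e^(−kτ) = e^(−0.03120 × 43.4) = 0.2582
Accumulation ratio R = 1 / (1 − e^(−kτ)) = 1 / (1 − 0.2582) = 1.348

1.35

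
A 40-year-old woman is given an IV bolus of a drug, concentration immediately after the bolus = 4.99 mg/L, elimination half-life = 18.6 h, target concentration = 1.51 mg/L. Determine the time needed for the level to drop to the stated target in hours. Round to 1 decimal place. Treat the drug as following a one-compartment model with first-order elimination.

32.1 h

k = ln2 / t½ = 0.693147 / 18.6 = 0.03727 h⁻¹
t = ln(C₀ / C) / k = ln(4.990 / 1.51) / 0.03727
  = ln(3.305) / 0.03727 = 1.195 / 0.03727 = 32.06 h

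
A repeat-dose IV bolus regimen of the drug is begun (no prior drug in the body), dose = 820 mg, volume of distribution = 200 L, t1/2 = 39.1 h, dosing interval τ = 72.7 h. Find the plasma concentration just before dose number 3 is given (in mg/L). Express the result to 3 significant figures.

1.44 mg/L

C₀ per dose = Dose / Vd = 820 / 200 = 4.100 mg/L
k = ln2 / t½ = 0.693147 / 39.1 = 0.01773 h⁻¹
Fraction remaining after one interval: r = e^(−kτ) = e^(−0.01773 × 72.7) = 0.2756
Before dose 3, 2 doses have been given (aged 1τ, 2τ).
C_trough = C₀ × (r + r²) = 4.100 × (0.2756 + 0.07596) = 1.441 mg/L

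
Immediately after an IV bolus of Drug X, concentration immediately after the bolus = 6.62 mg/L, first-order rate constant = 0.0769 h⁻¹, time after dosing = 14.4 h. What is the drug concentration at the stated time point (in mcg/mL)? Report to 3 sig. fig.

2.19 mcg/mL

C = C₀ · e^(−k·t) = 6.620 × e^(−0.07690 × 14.4)
  = 6.620 × 0.3304 = 2.187 mg/L
(2.187 mg/L = 2.187 mcg/mL)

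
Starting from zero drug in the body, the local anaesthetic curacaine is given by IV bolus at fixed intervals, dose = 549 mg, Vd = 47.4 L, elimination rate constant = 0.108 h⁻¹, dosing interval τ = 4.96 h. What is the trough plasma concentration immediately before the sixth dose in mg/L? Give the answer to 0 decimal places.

15 mg/L

C₀ per dose = Dose / Vd = 549 / 47.4 = 11.58 mg/L
Fraction remaining after one interval: r = e^(−kτ) = e^(−0.1080 × 4.96) = 0.5853
Before dose 6, 5 doses have been given (aged 1τ, 2τ, 3τ, 4τ, 5τ).
C_trough = C₀ × (r + r² + … + r^5) = C₀ × r(1−r^5)/(1−r)
        = 11.58 × 0.5853 × (1 − 0.06869) / (1 − 0.5853) = 15.22 mg/L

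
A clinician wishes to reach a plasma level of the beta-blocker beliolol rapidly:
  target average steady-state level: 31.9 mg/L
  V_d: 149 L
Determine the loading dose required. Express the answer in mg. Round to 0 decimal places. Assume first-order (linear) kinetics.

LD = Css × Vd = 31.9 × 149 = 4753 mg

4753 mg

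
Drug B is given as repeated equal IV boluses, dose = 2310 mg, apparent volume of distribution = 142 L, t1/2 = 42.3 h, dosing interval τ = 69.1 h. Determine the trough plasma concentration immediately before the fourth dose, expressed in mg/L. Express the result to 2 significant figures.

7.5 mg/L

C₀ per dose = Dose / Vd = 2310 / 142 = 16.27 mg/L
k = ln2 / t½ = 0.693147 / 42.3 = 0.01639 h⁻¹
Fraction remaining after one interval: r = e^(−kτ) = e^(−0.01639 × 69.1) = 0.3222
Before dose 4, 3 doses have been given (aged 1τ, 2τ, 3τ).
C_trough = C₀ × (r + r² + … + r^3) = C₀ × r(1−r^3)/(1−r)
        = 16.27 × 0.3222 × (1 − 0.03345) / (1 − 0.3222) = 7.475 mg/L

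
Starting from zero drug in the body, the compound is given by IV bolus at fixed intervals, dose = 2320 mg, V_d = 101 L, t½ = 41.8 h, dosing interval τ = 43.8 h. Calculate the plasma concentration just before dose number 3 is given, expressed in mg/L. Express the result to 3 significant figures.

16.5 mg/L

C₀ per dose = Dose / Vd = 2320 / 101 = 22.97 mg/L
k = ln2 / t½ = 0.693147 / 41.8 = 0.01658 h⁻¹
Fraction remaining after one interval: r = e^(−kτ) = e^(−0.01658 × 43.8) = 0.4837
Before dose 3, 2 doses have been given (aged 1τ, 2τ).
C_trough = C₀ × (r + r²) = 22.97 × (0.4837 + 0.2340) = 16.49 mg/L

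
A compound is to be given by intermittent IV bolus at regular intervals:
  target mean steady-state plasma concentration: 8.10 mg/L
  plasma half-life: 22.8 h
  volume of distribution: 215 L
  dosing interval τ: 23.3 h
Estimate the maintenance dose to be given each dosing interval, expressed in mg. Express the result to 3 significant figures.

1230 mg

k = ln2 / t½ = 0.693147 / 22.8 = 0.03040 h⁻¹
CL = k × Vd = 0.03040 × 215 = 6.536 L/h
At steady state, Dose/τ = Css × CL.
Dose = Css × CL × τ = 8.10 × 6.536 × 23.3 = 1234 mg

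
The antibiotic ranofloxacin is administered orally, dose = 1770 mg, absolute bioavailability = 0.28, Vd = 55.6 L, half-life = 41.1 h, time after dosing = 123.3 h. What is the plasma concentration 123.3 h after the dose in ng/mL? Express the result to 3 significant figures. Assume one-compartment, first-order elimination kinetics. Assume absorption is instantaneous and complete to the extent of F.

Amount reaching circulation = F × Dose = 0.28 × 1770 = 495.6 mg
C₀ = F·Dose / Vd = 495.6 / 55.6 = 8.914 mg/L
k = ln2 / t½ = 0.693147 / 41.1 = 0.01686 h⁻¹
t / t½ = 123.3 / 41.1 = 3 half-lives
C = C₀ × (1/2)^3 = 8.914 × 0.1250 = 1.114 mg/L
Convert: 1.114 mg/L × 1000 = 1114 ng/mL

1110 ng/mL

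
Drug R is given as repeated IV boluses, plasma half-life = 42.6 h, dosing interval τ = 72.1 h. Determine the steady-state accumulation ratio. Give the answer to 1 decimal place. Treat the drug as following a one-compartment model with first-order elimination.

1.4

k = ln2 / t½ = 0.693147 / 42.6 = 0.01627 h⁻¹
e^(−kτ) = e^(−0.01627 × 72.1) = 0.3094
Accumulation ratio R = 1 / (1 − e^(−kτ)) = 1 / (1 − 0.3094) = 1.448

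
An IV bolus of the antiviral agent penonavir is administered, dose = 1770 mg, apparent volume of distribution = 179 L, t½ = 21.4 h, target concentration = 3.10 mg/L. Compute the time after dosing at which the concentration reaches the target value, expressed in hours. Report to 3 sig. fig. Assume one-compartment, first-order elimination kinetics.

C₀ = Dose / Vd = 1770 / 179 = 9.888 mg/L
k = ln2 / t½ = 0.693147 / 21.4 = 0.03239 h⁻¹
t = ln(C₀ / C) / k = ln(9.888 / 3.10) / 0.03239
  = ln(3.190) / 0.03239 = 1.160 / 0.03239 = 35.81 h

35.8 h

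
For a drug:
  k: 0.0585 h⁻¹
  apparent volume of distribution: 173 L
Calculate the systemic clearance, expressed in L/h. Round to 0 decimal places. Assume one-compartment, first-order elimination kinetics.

10 L/h

CL = k × Vd = 0.0585 × 173 = 10.12 L/h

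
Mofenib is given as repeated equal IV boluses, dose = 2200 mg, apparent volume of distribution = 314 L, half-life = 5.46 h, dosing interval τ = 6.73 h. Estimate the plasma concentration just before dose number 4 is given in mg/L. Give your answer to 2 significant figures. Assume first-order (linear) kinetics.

4.8 mg/L

C₀ per dose = Dose / Vd = 2200 / 314 = 7.006 mg/L
k = ln2 / t½ = 0.693147 / 5.46 = 0.1270 h⁻¹
Fraction remaining after one interval: r = e^(−kτ) = e^(−0.1270 × 6.73) = 0.4254
Before dose 4, 3 doses have been given (aged 1τ, 2τ, 3τ).
C_trough = C₀ × (r + r² + … + r^3) = C₀ × r(1−r^3)/(1−r)
        = 7.006 × 0.4254 × (1 − 0.07698) / (1 − 0.4254) = 4.788 mg/L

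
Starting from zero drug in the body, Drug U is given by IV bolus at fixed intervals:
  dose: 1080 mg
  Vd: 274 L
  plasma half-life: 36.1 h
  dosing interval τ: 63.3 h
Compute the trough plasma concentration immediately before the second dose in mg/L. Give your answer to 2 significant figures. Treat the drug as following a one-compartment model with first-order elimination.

C₀ per dose = Dose / Vd = 1080 / 274 = 3.942 mg/L
k = ln2 / t½ = 0.693147 / 36.1 = 0.01920 h⁻¹
Fraction remaining after one interval: r = e^(−kτ) = e^(−0.01920 × 63.3) = 0.2966
Before dose 2, 1 dose has been given (aged 1τ).
C_trough = C₀ × r = 3.942 × 0.2966 = 1.169 mg/L

1.2 mg/L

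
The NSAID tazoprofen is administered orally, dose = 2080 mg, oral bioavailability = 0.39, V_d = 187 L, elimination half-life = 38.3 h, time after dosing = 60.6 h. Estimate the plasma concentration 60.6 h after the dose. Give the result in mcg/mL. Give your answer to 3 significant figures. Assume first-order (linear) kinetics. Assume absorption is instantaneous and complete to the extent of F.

Amount reaching circulation = F × Dose = 0.39 × 2080 = 811.2 mg
C₀ = F·Dose / Vd = 811.2 / 187 = 4.338 mg/L
k = ln2 / t½ = 0.693147 / 38.3 = 0.01810 h⁻¹
C = C₀ · e^(−k·t) = 4.338 × e^(−0.01810 × 60.6)
  = 4.338 × 0.3339 = 1.448 mg/L
(1.448 mg/L = 1.448 mcg/mL)

1.45 mcg/mL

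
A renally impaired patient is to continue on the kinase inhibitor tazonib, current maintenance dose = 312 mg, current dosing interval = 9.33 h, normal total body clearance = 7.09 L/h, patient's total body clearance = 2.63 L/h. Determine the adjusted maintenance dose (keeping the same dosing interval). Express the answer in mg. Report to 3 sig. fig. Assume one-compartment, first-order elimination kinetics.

To keep the same average steady-state level, dosing rate must scale with clearance.
CL ratio = 2.63 / 7.09 = 0.3709
New dose (same interval) = 312 × 0.3709 = 115.7 mg

116 mg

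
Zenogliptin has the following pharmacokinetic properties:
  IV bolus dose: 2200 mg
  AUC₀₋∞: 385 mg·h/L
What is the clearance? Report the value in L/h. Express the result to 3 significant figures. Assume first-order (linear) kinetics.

5.71 L/h

CL = Dose / AUC = 2200 / 385 = 5.714 L/h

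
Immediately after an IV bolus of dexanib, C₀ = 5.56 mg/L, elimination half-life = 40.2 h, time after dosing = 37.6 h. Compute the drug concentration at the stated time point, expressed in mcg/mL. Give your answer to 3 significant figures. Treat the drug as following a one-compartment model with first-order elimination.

k = ln2 / t½ = 0.693147 / 40.2 = 0.01724 h⁻¹
C = C₀ · e^(−k·t) = 5.560 × e^(−0.01724 × 37.6)
  = 5.560 × 0.5230 = 2.908 mg/L
(2.908 mg/L = 2.908 mcg/mL)

2.91 mcg/mL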